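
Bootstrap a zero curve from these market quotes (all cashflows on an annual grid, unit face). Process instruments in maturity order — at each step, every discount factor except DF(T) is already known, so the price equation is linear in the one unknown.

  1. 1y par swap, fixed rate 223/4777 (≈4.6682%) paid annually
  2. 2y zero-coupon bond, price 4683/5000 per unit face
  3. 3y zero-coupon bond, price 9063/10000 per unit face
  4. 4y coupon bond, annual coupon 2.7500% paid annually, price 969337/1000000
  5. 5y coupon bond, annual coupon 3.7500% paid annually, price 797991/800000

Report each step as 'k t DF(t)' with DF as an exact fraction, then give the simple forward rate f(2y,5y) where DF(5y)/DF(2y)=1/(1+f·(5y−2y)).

step 1 [1y] swap r/1=223/4777: DF=(1 − 223/4777·(0))/(1+223/4777) = 4777/5000 ≈ 0.955400
step 2 [2y] zero: DF = P = 4683/5000 ≈ 0.936600
step 3 [3y] zero: DF = P = 9063/10000 ≈ 0.906300
step 4 [4y] bond c/1=11/400: DF=(969337/1000000 − 11/400·(0.955400+0.936600+0.906300))/(1+11/400) = 1737/2000 ≈ 0.868500
step 5 [5y] bond c/1=3/80: DF=(797991/800000 − 3/80·(0.955400+0.936600+0.906300+0.868500))/(1+3/80) = 8289/10000 ≈ 0.828900

1 1 4777/5000
2 2 4683/5000
3 3 9063/10000
4 4 1737/2000
5 5 8289/10000
f(2y,5y) = ((4683/5000)/(8289/10000) − 1)/(3) = 359/8289 ≈ 4.3310%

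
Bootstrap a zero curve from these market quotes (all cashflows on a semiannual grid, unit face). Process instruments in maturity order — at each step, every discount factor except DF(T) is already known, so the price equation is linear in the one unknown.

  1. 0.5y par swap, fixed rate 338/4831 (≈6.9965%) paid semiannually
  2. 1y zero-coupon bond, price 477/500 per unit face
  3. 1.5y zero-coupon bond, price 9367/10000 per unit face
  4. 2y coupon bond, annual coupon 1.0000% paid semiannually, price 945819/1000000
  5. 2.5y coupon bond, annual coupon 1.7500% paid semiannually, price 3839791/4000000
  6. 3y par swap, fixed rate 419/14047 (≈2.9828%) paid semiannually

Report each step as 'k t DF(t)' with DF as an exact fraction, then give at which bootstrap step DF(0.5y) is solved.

step 1 [0.5y] swap r/2=169/4831: DF=(1 − 169/4831·(0))/(1+169/4831) = 4831/5000 ≈ 0.966200
step 2 [1y] zero: DF = P = 477/500 ≈ 0.954000
step 3 [1.5y] zero: DF = P = 9367/10000 ≈ 0.936700
step 4 [2y] bond c/2=1/200: DF=(945819/1000000 − 1/200·(0.966200+0.954000+0.936700))/(1+1/200) = 9269/10000 ≈ 0.926900
step 5 [2.5y] bond c/2=7/800: DF=(3839791/4000000 − 7/800·(0.966200+0.954000+0.936700+0.926900))/(1+7/800) = 2297/2500 ≈ 0.918800
step 6 [3y] swap r/2=419/28094: DF=(1 − 419/28094·(0.966200+0.954000+0.936700+0.926900+0.918800))/(1+419/28094) = 4581/5000 ≈ 0.916200

1 1/2 4831/5000
2 1 477/500
3 3/2 9367/10000
4 2 9269/10000
5 5/2 2297/2500
6 3 4581/5000
DF(0.5y) is solved at step 1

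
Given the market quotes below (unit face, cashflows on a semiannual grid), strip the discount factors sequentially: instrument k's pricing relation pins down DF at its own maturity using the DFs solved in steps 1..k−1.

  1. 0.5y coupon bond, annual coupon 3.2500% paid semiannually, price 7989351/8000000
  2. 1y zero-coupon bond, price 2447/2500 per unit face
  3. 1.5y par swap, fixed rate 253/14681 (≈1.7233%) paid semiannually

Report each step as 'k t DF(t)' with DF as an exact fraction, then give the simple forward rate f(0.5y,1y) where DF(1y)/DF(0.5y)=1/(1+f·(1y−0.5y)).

step 1 [0.5y] bond c/2=13/800: DF=(7989351/8000000 − 13/800·(0))/(1+13/800) = 9827/10000 ≈ 0.982700
step 2 [1y] zero: DF = P = 2447/2500 ≈ 0.978800
step 3 [1.5y] swap r/2=253/29362: DF=(1 − 253/29362·(0.982700+0.978800))/(1+253/29362) = 9747/10000 ≈ 0.974700

1 1/2 9827/10000
2 1 2447/2500
3 3/2 9747/10000
f(0.5y,1y) = ((9827/10000)/(2447/2500) − 1)/(1/2) = 39/4894 ≈ 0.7969%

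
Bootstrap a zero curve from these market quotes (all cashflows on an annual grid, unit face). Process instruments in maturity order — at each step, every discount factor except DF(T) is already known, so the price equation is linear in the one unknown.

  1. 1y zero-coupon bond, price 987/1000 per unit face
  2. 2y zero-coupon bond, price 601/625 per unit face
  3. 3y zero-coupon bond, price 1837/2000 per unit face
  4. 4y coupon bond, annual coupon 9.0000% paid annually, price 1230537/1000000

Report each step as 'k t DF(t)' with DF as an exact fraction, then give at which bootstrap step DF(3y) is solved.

1 1 987/1000
2 2 601/625
3 3 1837/2000
4 4 4461/5000
DF(3y) is solved at step 3

step 1 [1y] zero: DF = P = 987/1000 ≈ 0.987000
step 2 [2y] zero: DF = P = 601/625 ≈ 0.961600
step 3 [3y] zero: DF = P = 1837/2000 ≈ 0.918500
step 4 [4y] bond c/1=9/100: DF=(1230537/1000000 − 9/100·(0.987000+0.961600+0.918500))/(1+9/100) = 4461/5000 ≈ 0.892200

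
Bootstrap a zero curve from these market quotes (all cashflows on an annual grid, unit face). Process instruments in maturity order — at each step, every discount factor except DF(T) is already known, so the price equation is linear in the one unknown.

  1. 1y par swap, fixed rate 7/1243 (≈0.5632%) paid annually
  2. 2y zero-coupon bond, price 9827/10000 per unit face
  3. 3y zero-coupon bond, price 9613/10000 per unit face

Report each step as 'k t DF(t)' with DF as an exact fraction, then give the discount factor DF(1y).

step 1 [1y] swap r/1=7/1243: DF=(1 − 7/1243·(0))/(1+7/1243) = 1243/1250 ≈ 0.994400
step 2 [2y] zero: DF = P = 9827/10000 ≈ 0.982700
step 3 [3y] zero: DF = P = 9613/10000 ≈ 0.961300

1 1 1243/1250
2 2 9827/10000
3 3 9613/10000
DF(1y) = 1243/1250 ≈ 0.994400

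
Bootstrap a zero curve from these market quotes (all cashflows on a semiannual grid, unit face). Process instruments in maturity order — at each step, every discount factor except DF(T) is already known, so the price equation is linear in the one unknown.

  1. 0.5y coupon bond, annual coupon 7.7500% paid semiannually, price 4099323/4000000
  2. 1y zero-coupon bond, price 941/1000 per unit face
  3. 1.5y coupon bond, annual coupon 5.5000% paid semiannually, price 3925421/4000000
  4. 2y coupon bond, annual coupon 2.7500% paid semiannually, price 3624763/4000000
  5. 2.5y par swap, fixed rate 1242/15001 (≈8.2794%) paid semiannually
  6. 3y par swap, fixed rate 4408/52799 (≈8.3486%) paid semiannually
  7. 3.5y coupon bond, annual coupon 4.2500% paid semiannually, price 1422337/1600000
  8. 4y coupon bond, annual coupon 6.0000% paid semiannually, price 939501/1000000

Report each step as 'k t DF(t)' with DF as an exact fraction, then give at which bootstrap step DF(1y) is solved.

1 1/2 4933/5000
2 1 941/1000
3 3/2 1807/2000
4 2 1711/2000
5 5/2 8137/10000
6 3 1949/2500
7 7/2 3803/5000
8 4 3681/5000
DF(1y) is solved at step 2

step 1 [0.5y] bond c/2=31/800: DF=(4099323/4000000 − 31/800·(0))/(1+31/800) = 4933/5000 ≈ 0.986600
step 2 [1y] zero: DF = P = 941/1000 ≈ 0.941000
step 3 [1.5y] bond c/2=11/400: DF=(3925421/4000000 − 11/400·(0.986600+0.941000))/(1+11/400) = 1807/2000 ≈ 0.903500
step 4 [2y] bond c/2=11/800: DF=(3624763/4000000 − 11/800·(0.986600+0.941000+0.903500))/(1+11/800) = 1711/2000 ≈ 0.855500
step 5 [2.5y] swap r/2=621/15001: DF=(1 − 621/15001·(0.986600+0.941000+0.903500+0.855500))/(1+621/15001) = 8137/10000 ≈ 0.813700
step 6 [3y] swap r/2=2204/52799: DF=(1 − 2204/52799·(0.986600+0.941000+0.903500+0.855500+0.813700))/(1+2204/52799) = 1949/2500 ≈ 0.779600
step 7 [3.5y] bond c/2=17/800: DF=(1422337/1600000 − 17/800·(0.986600+0.941000+0.903500+0.855500+0.813700+0.779600))/(1+17/800) = 3803/5000 ≈ 0.760600
step 8 [4y] bond c/2=3/100: DF=(939501/1000000 − 3/100·(0.986600+0.941000+0.903500+0.855500+0.813700+0.779600+0.760600))/(1+3/100) = 3681/5000 ≈ 0.736200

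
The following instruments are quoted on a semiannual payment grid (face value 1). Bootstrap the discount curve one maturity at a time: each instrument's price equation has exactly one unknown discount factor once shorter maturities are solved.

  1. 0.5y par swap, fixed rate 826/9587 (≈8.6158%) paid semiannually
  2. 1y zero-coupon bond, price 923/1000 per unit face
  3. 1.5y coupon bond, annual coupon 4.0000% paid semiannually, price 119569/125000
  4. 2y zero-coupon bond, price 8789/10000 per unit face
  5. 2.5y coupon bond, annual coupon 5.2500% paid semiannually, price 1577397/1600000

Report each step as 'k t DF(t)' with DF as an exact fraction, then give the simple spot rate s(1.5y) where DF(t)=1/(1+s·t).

1 1/2 9587/10000
2 1 923/1000
3 3/2 9009/10000
4 2 8789/10000
5 5/2 867/1000
s(1.5y) = (1/(9009/10000) − 1)/(3/2) = 1982/27027 ≈ 7.3334%

step 1 [0.5y] swap r/2=413/9587: DF=(1 − 413/9587·(0))/(1+413/9587) = 9587/10000 ≈ 0.958700
step 2 [1y] zero: DF = P = 923/1000 ≈ 0.923000
step 3 [1.5y] bond c/2=1/50: DF=(119569/125000 − 1/50·(0.958700+0.923000))/(1+1/50) = 9009/10000 ≈ 0.900900
step 4 [2y] zero: DF = P = 8789/10000 ≈ 0.878900
step 5 [2.5y] bond c/2=21/800: DF=(1577397/1600000 − 21/800·(0.958700+0.923000+0.900900+0.878900))/(1+21/800) = 867/1000 ≈ 0.867000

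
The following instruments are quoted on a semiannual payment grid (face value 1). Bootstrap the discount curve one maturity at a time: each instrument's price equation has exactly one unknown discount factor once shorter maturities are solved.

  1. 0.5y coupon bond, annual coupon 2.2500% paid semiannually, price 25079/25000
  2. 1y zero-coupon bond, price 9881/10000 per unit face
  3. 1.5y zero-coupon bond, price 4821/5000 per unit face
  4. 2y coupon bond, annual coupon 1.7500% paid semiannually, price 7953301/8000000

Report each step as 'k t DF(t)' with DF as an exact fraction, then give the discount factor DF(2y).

1 1/2 124/125
2 1 9881/10000
3 3/2 4821/5000
4 2 24/25
DF(2y) = 24/25 ≈ 0.960000

step 1 [0.5y] bond c/2=9/800: DF=(25079/25000 − 9/800·(0))/(1+9/800) = 124/125 ≈ 0.992000
step 2 [1y] zero: DF = P = 9881/10000 ≈ 0.988100
step 3 [1.5y] zero: DF = P = 4821/5000 ≈ 0.964200
step 4 [2y] bond c/2=7/800: DF=(7953301/8000000 − 7/800·(0.992000+0.988100+0.964200))/(1+7/800) = 24/25 ≈ 0.960000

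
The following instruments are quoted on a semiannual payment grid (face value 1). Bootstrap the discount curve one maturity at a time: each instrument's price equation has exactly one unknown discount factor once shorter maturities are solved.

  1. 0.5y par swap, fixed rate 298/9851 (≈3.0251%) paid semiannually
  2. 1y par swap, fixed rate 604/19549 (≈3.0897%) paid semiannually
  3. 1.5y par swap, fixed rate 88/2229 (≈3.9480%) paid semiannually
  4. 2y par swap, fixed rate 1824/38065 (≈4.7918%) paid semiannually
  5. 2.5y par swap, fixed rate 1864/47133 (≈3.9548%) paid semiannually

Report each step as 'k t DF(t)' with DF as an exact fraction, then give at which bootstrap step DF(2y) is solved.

step 1 [0.5y] swap r/2=149/9851: DF=(1 − 149/9851·(0))/(1+149/9851) = 9851/10000 ≈ 0.985100
step 2 [1y] swap r/2=302/19549: DF=(1 − 302/19549·(0.985100))/(1+302/19549) = 4849/5000 ≈ 0.969800
step 3 [1.5y] swap r/2=44/2229: DF=(1 − 44/2229·(0.985100+0.969800))/(1+44/2229) = 2357/2500 ≈ 0.942800
step 4 [2y] swap r/2=912/38065: DF=(1 − 912/38065·(0.985100+0.969800+0.942800))/(1+912/38065) = 568/625 ≈ 0.908800
step 5 [2.5y] swap r/2=932/47133: DF=(1 − 932/47133·(0.985100+0.969800+0.942800+0.908800))/(1+932/47133) = 2267/2500 ≈ 0.906800

1 1/2 9851/10000
2 1 4849/5000
3 3/2 2357/2500
4 2 568/625
5 5/2 2267/2500
DF(2y) is solved at step 4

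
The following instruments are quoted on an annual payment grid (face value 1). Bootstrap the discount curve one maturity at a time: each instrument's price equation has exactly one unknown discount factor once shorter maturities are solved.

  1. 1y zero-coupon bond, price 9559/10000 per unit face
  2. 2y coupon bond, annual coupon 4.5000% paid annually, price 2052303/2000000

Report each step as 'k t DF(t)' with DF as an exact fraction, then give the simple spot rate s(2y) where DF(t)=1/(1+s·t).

step 1 [1y] zero: DF = P = 9559/10000 ≈ 0.955900
step 2 [2y] bond c/1=9/200: DF=(2052303/2000000 − 9/200·(0.955900))/(1+9/200) = 588/625 ≈ 0.940800

1 1 9559/10000
2 2 588/625
s(2y) = (1/(588/625) − 1)/(2) = 37/1176 ≈ 3.1463%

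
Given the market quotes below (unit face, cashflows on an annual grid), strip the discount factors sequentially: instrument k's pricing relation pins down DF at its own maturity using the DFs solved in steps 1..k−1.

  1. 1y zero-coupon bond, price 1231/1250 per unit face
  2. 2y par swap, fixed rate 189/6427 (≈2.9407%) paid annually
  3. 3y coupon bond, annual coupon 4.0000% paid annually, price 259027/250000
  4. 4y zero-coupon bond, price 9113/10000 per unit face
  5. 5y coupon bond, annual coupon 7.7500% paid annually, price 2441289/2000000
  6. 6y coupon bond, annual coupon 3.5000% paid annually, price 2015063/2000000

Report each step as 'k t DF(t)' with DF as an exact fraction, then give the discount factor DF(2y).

step 1 [1y] zero: DF = P = 1231/1250 ≈ 0.984800
step 2 [2y] swap r/1=189/6427: DF=(1 − 189/6427·(0.984800))/(1+189/6427) = 9433/10000 ≈ 0.943300
step 3 [3y] bond c/1=1/25: DF=(259027/250000 − 1/25·(0.984800+0.943300))/(1+1/25) = 9221/10000 ≈ 0.922100
step 4 [4y] zero: DF = P = 9113/10000 ≈ 0.911300
step 5 [5y] bond c/1=31/400: DF=(2441289/2000000 − 31/400·(0.984800+0.943300+0.922100+0.911300))/(1+31/400) = 8623/10000 ≈ 0.862300
step 6 [6y] bond c/1=7/200: DF=(2015063/2000000 − 7/200·(0.984800+0.943300+0.922100+0.911300+0.862300))/(1+7/200) = 8171/10000 ≈ 0.817100

1 1 1231/1250
2 2 9433/10000
3 3 9221/10000
4 4 9113/10000
5 5 8623/10000
6 6 8171/10000
DF(2y) = 9433/10000 ≈ 0.943300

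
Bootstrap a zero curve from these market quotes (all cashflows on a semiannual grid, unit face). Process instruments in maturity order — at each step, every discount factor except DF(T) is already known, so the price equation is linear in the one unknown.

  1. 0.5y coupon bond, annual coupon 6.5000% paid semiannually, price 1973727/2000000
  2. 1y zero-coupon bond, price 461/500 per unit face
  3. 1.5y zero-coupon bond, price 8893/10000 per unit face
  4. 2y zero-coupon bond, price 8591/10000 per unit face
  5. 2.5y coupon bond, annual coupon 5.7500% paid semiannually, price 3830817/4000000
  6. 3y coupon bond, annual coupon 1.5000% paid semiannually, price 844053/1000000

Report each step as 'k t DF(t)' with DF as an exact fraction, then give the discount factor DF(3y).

1 1/2 4779/5000
2 1 461/500
3 3/2 8893/10000
4 2 8591/10000
5 5/2 1037/1250
6 3 4023/5000
DF(3y) = 4023/5000 ≈ 0.804600

step 1 [0.5y] bond c/2=13/400: DF=(1973727/2000000 − 13/400·(0))/(1+13/400) = 4779/5000 ≈ 0.955800
step 2 [1y] zero: DF = P = 461/500 ≈ 0.922000
step 3 [1.5y] zero: DF = P = 8893/10000 ≈ 0.889300
step 4 [2y] zero: DF = P = 8591/10000 ≈ 0.859100
step 5 [2.5y] bond c/2=23/800: DF=(3830817/4000000 − 23/800·(0.955800+0.922000+0.889300+0.859100))/(1+23/800) = 1037/1250 ≈ 0.829600
step 6 [3y] bond c/2=3/400: DF=(844053/1000000 − 3/400·(0.955800+0.922000+0.889300+0.859100+0.829600))/(1+3/400) = 4023/5000 ≈ 0.804600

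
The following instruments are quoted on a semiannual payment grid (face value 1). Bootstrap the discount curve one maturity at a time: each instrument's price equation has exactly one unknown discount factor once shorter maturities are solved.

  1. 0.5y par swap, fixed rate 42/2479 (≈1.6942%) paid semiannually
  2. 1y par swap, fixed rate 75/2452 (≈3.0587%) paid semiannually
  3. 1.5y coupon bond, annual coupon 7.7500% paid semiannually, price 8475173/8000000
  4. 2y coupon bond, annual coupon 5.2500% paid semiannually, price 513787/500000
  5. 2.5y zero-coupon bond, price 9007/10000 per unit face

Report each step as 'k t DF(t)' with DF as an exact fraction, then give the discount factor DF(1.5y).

1 1/2 2479/2500
2 1 97/100
3 3/2 9467/10000
4 2 9269/10000
5 5/2 9007/10000
DF(1.5y) = 9467/10000 ≈ 0.946700

step 1 [0.5y] swap r/2=21/2479: DF=(1 − 21/2479·(0))/(1+21/2479) = 2479/2500 ≈ 0.991600
step 2 [1y] swap r/2=75/4904: DF=(1 − 75/4904·(0.991600))/(1+75/4904) = 97/100 ≈ 0.970000
step 3 [1.5y] bond c/2=31/800: DF=(8475173/8000000 − 31/800·(0.991600+0.970000))/(1+31/800) = 9467/10000 ≈ 0.946700
step 4 [2y] bond c/2=21/800: DF=(513787/500000 − 21/800·(0.991600+0.970000+0.946700))/(1+21/800) = 9269/10000 ≈ 0.926900
step 5 [2.5y] zero: DF = P = 9007/10000 ≈ 0.900700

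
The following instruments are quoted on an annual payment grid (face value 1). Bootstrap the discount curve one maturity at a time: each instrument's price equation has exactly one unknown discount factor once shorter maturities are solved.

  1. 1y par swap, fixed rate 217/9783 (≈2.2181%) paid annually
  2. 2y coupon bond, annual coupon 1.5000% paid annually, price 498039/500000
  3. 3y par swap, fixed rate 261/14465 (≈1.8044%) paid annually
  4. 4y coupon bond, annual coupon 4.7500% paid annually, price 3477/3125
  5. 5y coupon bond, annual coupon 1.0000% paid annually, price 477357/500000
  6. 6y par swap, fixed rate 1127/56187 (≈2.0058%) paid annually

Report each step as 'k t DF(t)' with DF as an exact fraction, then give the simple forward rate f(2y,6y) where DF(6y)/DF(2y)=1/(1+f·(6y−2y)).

1 1 9783/10000
2 2 9669/10000
3 3 4739/5000
4 4 931/1000
5 5 4537/5000
6 6 8873/10000
f(2y,6y) = ((9669/10000)/(8873/10000) − 1)/(4) = 199/8873 ≈ 2.2428%

step 1 [1y] swap r/1=217/9783: DF=(1 − 217/9783·(0))/(1+217/9783) = 9783/10000 ≈ 0.978300
step 2 [2y] bond c/1=3/200: DF=(498039/500000 − 3/200·(0.978300))/(1+3/200) = 9669/10000 ≈ 0.966900
step 3 [3y] swap r/1=261/14465: DF=(1 − 261/14465·(0.978300+0.966900))/(1+261/14465) = 4739/5000 ≈ 0.947800
step 4 [4y] bond c/1=19/400: DF=(3477/3125 − 19/400·(0.978300+0.966900+0.947800))/(1+19/400) = 931/1000 ≈ 0.931000
step 5 [5y] bond c/1=1/100: DF=(477357/500000 − 1/100·(0.978300+0.966900+0.947800+0.931000))/(1+1/100) = 4537/5000 ≈ 0.907400
step 6 [6y] swap r/1=1127/56187: DF=(1 − 1127/56187·(0.978300+0.966900+0.947800+0.931000+0.907400))/(1+1127/56187) = 8873/10000 ≈ 0.887300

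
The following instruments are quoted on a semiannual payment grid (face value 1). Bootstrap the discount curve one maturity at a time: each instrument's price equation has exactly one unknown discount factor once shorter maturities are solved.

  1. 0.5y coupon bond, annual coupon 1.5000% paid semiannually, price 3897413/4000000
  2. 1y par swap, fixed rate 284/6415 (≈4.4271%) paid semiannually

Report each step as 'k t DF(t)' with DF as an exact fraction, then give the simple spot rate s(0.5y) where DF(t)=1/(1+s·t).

1 1/2 9671/10000
2 1 4787/5000
s(0.5y) = (1/(9671/10000) − 1)/(1/2) = 658/9671 ≈ 6.8038%

step 1 [0.5y] bond c/2=3/400: DF=(3897413/4000000 − 3/400·(0))/(1+3/400) = 9671/10000 ≈ 0.967100
step 2 [1y] swap r/2=142/6415: DF=(1 − 142/6415·(0.967100))/(1+142/6415) = 4787/5000 ≈ 0.957400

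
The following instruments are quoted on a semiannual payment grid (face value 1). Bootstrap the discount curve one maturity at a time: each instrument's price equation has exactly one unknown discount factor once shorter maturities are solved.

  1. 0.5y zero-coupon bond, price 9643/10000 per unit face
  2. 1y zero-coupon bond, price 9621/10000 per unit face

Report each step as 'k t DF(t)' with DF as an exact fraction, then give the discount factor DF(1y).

1 1/2 9643/10000
2 1 9621/10000
DF(1y) = 9621/10000 ≈ 0.962100

step 1 [0.5y] zero: DF = P = 9643/10000 ≈ 0.964300
step 2 [1y] zero: DF = P = 9621/10000 ≈ 0.962100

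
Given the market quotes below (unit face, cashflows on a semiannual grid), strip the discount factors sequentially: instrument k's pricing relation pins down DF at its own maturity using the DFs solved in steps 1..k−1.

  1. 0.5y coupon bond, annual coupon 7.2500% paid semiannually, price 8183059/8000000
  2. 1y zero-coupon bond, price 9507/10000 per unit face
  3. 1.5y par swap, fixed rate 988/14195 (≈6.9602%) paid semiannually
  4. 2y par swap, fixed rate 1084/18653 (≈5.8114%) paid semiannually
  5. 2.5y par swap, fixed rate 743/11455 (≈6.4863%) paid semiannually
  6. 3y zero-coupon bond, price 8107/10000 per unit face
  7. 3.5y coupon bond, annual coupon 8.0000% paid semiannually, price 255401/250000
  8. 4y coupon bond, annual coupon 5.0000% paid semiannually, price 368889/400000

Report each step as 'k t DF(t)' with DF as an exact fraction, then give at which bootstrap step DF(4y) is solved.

step 1 [0.5y] bond c/2=29/800: DF=(8183059/8000000 − 29/800·(0))/(1+29/800) = 9871/10000 ≈ 0.987100
step 2 [1y] zero: DF = P = 9507/10000 ≈ 0.950700
step 3 [1.5y] swap r/2=494/14195: DF=(1 − 494/14195·(0.987100+0.950700))/(1+494/14195) = 2253/2500 ≈ 0.901200
step 4 [2y] swap r/2=542/18653: DF=(1 − 542/18653·(0.987100+0.950700+0.901200))/(1+542/18653) = 2229/2500 ≈ 0.891600
step 5 [2.5y] swap r/2=743/22910: DF=(1 − 743/22910·(0.987100+0.950700+0.901200+0.891600))/(1+743/22910) = 4257/5000 ≈ 0.851400
step 6 [3y] zero: DF = P = 8107/10000 ≈ 0.810700
step 7 [3.5y] bond c/2=1/25: DF=(255401/250000 − 1/25·(0.987100+0.950700+0.901200+0.891600+0.851400+0.810700))/(1+1/25) = 7749/10000 ≈ 0.774900
step 8 [4y] bond c/2=1/40: DF=(368889/400000 − 1/40·(0.987100+0.950700+0.901200+0.891600+0.851400+0.810700+0.774900))/(1+1/40) = 7493/10000 ≈ 0.749300

1 1/2 9871/10000
2 1 9507/10000
3 3/2 2253/2500
4 2 2229/2500
5 5/2 4257/5000
6 3 8107/10000
7 7/2 7749/10000
8 4 7493/10000
DF(4y) is solved at step 8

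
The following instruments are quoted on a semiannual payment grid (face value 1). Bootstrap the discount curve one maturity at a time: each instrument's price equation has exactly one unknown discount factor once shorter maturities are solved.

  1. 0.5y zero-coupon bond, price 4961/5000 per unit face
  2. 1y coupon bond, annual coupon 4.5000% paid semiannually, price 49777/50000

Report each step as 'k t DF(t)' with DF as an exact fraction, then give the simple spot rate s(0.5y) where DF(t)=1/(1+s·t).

1 1/2 4961/5000
2 1 4759/5000
s(0.5y) = (1/(4961/5000) − 1)/(1/2) = 78/4961 ≈ 1.5723%

step 1 [0.5y] zero: DF = P = 4961/5000 ≈ 0.992200
step 2 [1y] bond c/2=9/400: DF=(49777/50000 − 9/400·(0.992200))/(1+9/400) = 4759/5000 ≈ 0.951800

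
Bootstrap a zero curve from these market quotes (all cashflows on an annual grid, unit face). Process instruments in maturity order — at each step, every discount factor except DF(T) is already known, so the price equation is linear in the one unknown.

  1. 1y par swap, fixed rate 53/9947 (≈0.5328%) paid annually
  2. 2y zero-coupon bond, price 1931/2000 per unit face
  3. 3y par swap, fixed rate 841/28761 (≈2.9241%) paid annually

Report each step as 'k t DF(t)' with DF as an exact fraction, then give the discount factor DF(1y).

step 1 [1y] swap r/1=53/9947: DF=(1 − 53/9947·(0))/(1+53/9947) = 9947/10000 ≈ 0.994700
step 2 [2y] zero: DF = P = 1931/2000 ≈ 0.965500
step 3 [3y] swap r/1=841/28761: DF=(1 − 841/28761·(0.994700+0.965500))/(1+841/28761) = 9159/10000 ≈ 0.915900

1 1 9947/10000
2 2 1931/2000
3 3 9159/10000
DF(1y) = 9947/10000 ≈ 0.994700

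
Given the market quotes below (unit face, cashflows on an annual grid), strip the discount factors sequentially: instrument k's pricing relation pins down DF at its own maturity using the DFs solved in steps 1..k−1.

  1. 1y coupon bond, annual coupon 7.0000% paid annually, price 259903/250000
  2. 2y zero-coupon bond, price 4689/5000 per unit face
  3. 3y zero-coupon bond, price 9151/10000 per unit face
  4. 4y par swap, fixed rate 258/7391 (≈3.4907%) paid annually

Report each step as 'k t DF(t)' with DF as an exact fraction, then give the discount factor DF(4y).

1 1 2429/2500
2 2 4689/5000
3 3 9151/10000
4 4 871/1000
DF(4y) = 871/1000 ≈ 0.871000

step 1 [1y] bond c/1=7/100: DF=(259903/250000 − 7/100·(0))/(1+7/100) = 2429/2500 ≈ 0.971600
step 2 [2y] zero: DF = P = 4689/5000 ≈ 0.937800
step 3 [3y] zero: DF = P = 9151/10000 ≈ 0.915100
step 4 [4y] swap r/1=258/7391: DF=(1 − 258/7391·(0.971600+0.937800+0.915100))/(1+258/7391) = 871/1000 ≈ 0.871000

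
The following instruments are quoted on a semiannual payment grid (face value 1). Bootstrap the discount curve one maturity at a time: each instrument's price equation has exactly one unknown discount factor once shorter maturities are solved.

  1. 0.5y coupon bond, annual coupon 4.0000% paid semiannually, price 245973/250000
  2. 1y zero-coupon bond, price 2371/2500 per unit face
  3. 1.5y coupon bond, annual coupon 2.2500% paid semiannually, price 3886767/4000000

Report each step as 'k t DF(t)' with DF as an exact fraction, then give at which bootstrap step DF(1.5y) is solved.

1 1/2 4823/5000
2 1 2371/2500
3 3/2 2349/2500
DF(1.5y) is solved at step 3

step 1 [0.5y] bond c/2=1/50: DF=(245973/250000 − 1/50·(0))/(1+1/50) = 4823/5000 ≈ 0.964600
step 2 [1y] zero: DF = P = 2371/2500 ≈ 0.948400
step 3 [1.5y] bond c/2=9/800: DF=(3886767/4000000 − 9/800·(0.964600+0.948400))/(1+9/800) = 2349/2500 ≈ 0.939600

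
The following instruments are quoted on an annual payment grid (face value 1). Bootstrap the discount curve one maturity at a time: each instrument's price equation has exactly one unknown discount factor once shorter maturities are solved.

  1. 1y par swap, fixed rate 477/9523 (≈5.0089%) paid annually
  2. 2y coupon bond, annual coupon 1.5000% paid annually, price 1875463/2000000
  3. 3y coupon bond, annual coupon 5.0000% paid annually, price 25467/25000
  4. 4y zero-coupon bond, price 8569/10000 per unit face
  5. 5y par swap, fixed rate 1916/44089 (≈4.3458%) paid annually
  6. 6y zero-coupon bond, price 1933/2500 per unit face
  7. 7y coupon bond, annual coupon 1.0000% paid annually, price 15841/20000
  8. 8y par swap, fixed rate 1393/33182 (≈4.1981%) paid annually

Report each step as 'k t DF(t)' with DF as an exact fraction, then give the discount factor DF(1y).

1 1 9523/10000
2 2 4549/5000
3 3 1763/2000
4 4 8569/10000
5 5 2021/2500
6 6 1933/2500
7 7 7329/10000
8 8 3607/5000
DF(1y) = 9523/10000 ≈ 0.952300

step 1 [1y] swap r/1=477/9523: DF=(1 − 477/9523·(0))/(1+477/9523) = 9523/10000 ≈ 0.952300
step 2 [2y] bond c/1=3/200: DF=(1875463/2000000 − 3/200·(0.952300))/(1+3/200) = 4549/5000 ≈ 0.909800
step 3 [3y] bond c/1=1/20: DF=(25467/25000 − 1/20·(0.952300+0.909800))/(1+1/20) = 1763/2000 ≈ 0.881500
step 4 [4y] zero: DF = P = 8569/10000 ≈ 0.856900
step 5 [5y] swap r/1=1916/44089: DF=(1 − 1916/44089·(0.952300+0.909800+0.881500+0.856900))/(1+1916/44089) = 2021/2500 ≈ 0.808400
step 6 [6y] zero: DF = P = 1933/2500 ≈ 0.773200
step 7 [7y] bond c/1=1/100: DF=(15841/20000 − 1/100·(0.952300+0.909800+0.881500+0.856900+0.808400+0.773200))/(1+1/100) = 7329/10000 ≈ 0.732900
step 8 [8y] swap r/1=1393/33182: DF=(1 − 1393/33182·(0.952300+0.909800+0.881500+0.856900+0.808400+0.773200+0.732900))/(1+1393/33182) = 3607/5000 ≈ 0.721400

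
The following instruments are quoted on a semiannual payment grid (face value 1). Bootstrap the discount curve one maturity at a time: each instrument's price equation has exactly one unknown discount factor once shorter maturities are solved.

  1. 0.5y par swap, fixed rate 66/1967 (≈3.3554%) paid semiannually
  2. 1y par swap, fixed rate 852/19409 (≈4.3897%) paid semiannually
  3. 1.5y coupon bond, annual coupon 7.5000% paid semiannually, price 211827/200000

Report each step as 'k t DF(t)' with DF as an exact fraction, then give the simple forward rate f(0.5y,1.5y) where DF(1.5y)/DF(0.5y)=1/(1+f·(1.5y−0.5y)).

1 1/2 1967/2000
2 1 4787/5000
3 3/2 9507/10000
f(0.5y,1.5y) = ((1967/2000)/(9507/10000) − 1)/(1) = 328/9507 ≈ 3.4501%

step 1 [0.5y] swap r/2=33/1967: DF=(1 − 33/1967·(0))/(1+33/1967) = 1967/2000 ≈ 0.983500
step 2 [1y] swap r/2=426/19409: DF=(1 − 426/19409·(0.983500))/(1+426/19409) = 4787/5000 ≈ 0.957400
step 3 [1.5y] bond c/2=3/80: DF=(211827/200000 − 3/80·(0.983500+0.957400))/(1+3/80) = 9507/10000 ≈ 0.950700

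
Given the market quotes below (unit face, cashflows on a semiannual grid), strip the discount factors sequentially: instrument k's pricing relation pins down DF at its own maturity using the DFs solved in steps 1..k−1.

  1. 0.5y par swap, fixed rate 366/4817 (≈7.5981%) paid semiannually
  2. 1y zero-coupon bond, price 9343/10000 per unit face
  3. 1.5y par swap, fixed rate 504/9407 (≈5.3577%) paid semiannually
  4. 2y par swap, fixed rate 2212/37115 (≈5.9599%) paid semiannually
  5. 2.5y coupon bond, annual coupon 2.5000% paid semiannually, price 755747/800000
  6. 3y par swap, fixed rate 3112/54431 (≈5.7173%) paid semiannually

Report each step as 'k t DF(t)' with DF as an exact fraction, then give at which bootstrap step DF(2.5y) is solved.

step 1 [0.5y] swap r/2=183/4817: DF=(1 − 183/4817·(0))/(1+183/4817) = 4817/5000 ≈ 0.963400
step 2 [1y] zero: DF = P = 9343/10000 ≈ 0.934300
step 3 [1.5y] swap r/2=252/9407: DF=(1 − 252/9407·(0.963400+0.934300))/(1+252/9407) = 2311/2500 ≈ 0.924400
step 4 [2y] swap r/2=1106/37115: DF=(1 − 1106/37115·(0.963400+0.934300+0.924400))/(1+1106/37115) = 4447/5000 ≈ 0.889400
step 5 [2.5y] bond c/2=1/80: DF=(755747/800000 − 1/80·(0.963400+0.934300+0.924400+0.889400))/(1+1/80) = 1109/1250 ≈ 0.887200
step 6 [3y] swap r/2=1556/54431: DF=(1 − 1556/54431·(0.963400+0.934300+0.924400+0.889400+0.887200))/(1+1556/54431) = 2111/2500 ≈ 0.844400

1 1/2 4817/5000
2 1 9343/10000
3 3/2 2311/2500
4 2 4447/5000
5 5/2 1109/1250
6 3 2111/2500
DF(2.5y) is solved at step 5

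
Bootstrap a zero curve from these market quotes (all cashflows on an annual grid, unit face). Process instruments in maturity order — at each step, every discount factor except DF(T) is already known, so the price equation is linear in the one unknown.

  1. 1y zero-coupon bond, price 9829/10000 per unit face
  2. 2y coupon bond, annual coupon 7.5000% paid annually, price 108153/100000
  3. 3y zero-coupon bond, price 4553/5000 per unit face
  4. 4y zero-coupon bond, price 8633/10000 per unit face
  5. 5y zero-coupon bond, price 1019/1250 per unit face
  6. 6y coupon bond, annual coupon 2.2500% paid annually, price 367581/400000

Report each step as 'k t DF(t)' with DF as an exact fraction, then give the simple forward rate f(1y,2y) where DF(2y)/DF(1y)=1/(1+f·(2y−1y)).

step 1 [1y] zero: DF = P = 9829/10000 ≈ 0.982900
step 2 [2y] bond c/1=3/40: DF=(108153/100000 − 3/40·(0.982900))/(1+3/40) = 15/16 ≈ 0.937500
step 3 [3y] zero: DF = P = 4553/5000 ≈ 0.910600
step 4 [4y] zero: DF = P = 8633/10000 ≈ 0.863300
step 5 [5y] zero: DF = P = 1019/1250 ≈ 0.815200
step 6 [6y] bond c/1=9/400: DF=(367581/400000 − 9/400·(0.982900+0.937500+0.910600+0.863300+0.815200))/(1+9/400) = 1599/2000 ≈ 0.799500

1 1 9829/10000
2 2 15/16
3 3 4553/5000
4 4 8633/10000
5 5 1019/1250
6 6 1599/2000
f(1y,2y) = ((9829/10000)/(15/16) − 1)/(1) = 454/9375 ≈ 4.8427%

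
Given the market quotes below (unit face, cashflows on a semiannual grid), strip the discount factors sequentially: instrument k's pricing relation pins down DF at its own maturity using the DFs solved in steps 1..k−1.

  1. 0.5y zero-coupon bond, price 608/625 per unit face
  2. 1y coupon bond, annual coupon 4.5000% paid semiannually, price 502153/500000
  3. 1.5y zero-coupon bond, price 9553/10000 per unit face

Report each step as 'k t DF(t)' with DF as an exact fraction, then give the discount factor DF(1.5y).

step 1 [0.5y] zero: DF = P = 608/625 ≈ 0.972800
step 2 [1y] bond c/2=9/400: DF=(502153/500000 − 9/400·(0.972800))/(1+9/400) = 1201/1250 ≈ 0.960800
step 3 [1.5y] zero: DF = P = 9553/10000 ≈ 0.955300

1 1/2 608/625
2 1 1201/1250
3 3/2 9553/10000
DF(1.5y) = 9553/10000 ≈ 0.955300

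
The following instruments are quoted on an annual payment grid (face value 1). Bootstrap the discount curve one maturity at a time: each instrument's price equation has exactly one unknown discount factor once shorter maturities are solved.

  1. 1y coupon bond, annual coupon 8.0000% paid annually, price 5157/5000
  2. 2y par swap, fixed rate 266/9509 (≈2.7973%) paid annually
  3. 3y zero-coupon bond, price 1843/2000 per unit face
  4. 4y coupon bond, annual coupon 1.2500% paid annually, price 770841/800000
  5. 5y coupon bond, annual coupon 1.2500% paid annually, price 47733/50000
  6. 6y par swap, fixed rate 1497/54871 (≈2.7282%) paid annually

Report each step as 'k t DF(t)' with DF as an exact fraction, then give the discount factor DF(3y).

1 1 191/200
2 2 2367/2500
3 3 1843/2000
4 4 573/625
5 5 8967/10000
6 6 8503/10000
DF(3y) = 1843/2000 ≈ 0.921500

step 1 [1y] bond c/1=2/25: DF=(5157/5000 − 2/25·(0))/(1+2/25) = 191/200 ≈ 0.955000
step 2 [2y] swap r/1=266/9509: DF=(1 − 266/9509·(0.955000))/(1+266/9509) = 2367/2500 ≈ 0.946800
step 3 [3y] zero: DF = P = 1843/2000 ≈ 0.921500
step 4 [4y] bond c/1=1/80: DF=(770841/800000 − 1/80·(0.955000+0.946800+0.921500))/(1+1/80) = 573/625 ≈ 0.916800
step 5 [5y] bond c/1=1/80: DF=(47733/50000 − 1/80·(0.955000+0.946800+0.921500+0.916800))/(1+1/80) = 8967/10000 ≈ 0.896700
step 6 [6y] swap r/1=1497/54871: DF=(1 − 1497/54871·(0.955000+0.946800+0.921500+0.916800+0.896700))/(1+1497/54871) = 8503/10000 ≈ 0.850300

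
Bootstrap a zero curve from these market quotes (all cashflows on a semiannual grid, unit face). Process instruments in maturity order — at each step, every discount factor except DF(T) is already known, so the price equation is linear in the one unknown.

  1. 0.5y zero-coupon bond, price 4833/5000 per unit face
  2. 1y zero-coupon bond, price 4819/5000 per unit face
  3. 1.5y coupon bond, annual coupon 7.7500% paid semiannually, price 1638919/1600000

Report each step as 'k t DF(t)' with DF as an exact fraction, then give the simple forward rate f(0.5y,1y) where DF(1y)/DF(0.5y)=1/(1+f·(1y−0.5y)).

step 1 [0.5y] zero: DF = P = 4833/5000 ≈ 0.966600
step 2 [1y] zero: DF = P = 4819/5000 ≈ 0.963800
step 3 [1.5y] bond c/2=31/800: DF=(1638919/1600000 − 31/800·(0.966600+0.963800))/(1+31/800) = 9141/10000 ≈ 0.914100

1 1/2 4833/5000
2 1 4819/5000
3 3/2 9141/10000
f(0.5y,1y) = ((4833/5000)/(4819/5000) − 1)/(1/2) = 28/4819 ≈ 0.5810%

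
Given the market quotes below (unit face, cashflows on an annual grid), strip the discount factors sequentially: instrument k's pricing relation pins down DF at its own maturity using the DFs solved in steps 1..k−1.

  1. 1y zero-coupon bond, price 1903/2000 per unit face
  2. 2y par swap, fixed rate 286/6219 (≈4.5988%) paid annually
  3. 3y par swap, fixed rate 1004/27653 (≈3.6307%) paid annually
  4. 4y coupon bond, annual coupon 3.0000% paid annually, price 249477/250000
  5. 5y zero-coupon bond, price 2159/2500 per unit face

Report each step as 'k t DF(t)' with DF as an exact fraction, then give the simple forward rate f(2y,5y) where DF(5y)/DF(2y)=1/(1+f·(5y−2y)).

1 1 1903/2000
2 2 4571/5000
3 3 2249/2500
4 4 8883/10000
5 5 2159/2500
f(2y,5y) = ((4571/5000)/(2159/2500) − 1)/(3) = 253/12954 ≈ 1.9531%

step 1 [1y] zero: DF = P = 1903/2000 ≈ 0.951500
step 2 [2y] swap r/1=286/6219: DF=(1 − 286/6219·(0.951500))/(1+286/6219) = 4571/5000 ≈ 0.914200
step 3 [3y] swap r/1=1004/27653: DF=(1 − 1004/27653·(0.951500+0.914200))/(1+1004/27653) = 2249/2500 ≈ 0.899600
step 4 [4y] bond c/1=3/100: DF=(249477/250000 − 3/100·(0.951500+0.914200+0.899600))/(1+3/100) = 8883/10000 ≈ 0.888300
step 5 [5y] zero: DF = P = 2159/2500 ≈ 0.863600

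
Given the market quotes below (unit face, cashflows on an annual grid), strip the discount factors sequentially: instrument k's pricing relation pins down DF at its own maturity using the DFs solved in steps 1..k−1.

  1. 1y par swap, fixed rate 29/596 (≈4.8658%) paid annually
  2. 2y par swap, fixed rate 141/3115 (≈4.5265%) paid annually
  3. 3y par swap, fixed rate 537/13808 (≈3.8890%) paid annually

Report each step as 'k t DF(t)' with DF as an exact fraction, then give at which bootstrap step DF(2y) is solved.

step 1 [1y] swap r/1=29/596: DF=(1 − 29/596·(0))/(1+29/596) = 596/625 ≈ 0.953600
step 2 [2y] swap r/1=141/3115: DF=(1 − 141/3115·(0.953600))/(1+141/3115) = 4577/5000 ≈ 0.915400
step 3 [3y] swap r/1=537/13808: DF=(1 − 537/13808·(0.953600+0.915400))/(1+537/13808) = 4463/5000 ≈ 0.892600

1 1 596/625
2 2 4577/5000
3 3 4463/5000
DF(2y) is solved at step 2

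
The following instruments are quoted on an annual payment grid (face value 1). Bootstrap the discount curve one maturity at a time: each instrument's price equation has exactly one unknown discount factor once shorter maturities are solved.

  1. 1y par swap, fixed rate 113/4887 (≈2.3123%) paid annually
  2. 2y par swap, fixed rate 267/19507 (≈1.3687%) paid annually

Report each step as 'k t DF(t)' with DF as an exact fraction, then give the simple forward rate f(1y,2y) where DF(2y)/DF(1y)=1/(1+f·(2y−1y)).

step 1 [1y] swap r/1=113/4887: DF=(1 − 113/4887·(0))/(1+113/4887) = 4887/5000 ≈ 0.977400
step 2 [2y] swap r/1=267/19507: DF=(1 − 267/19507·(0.977400))/(1+267/19507) = 9733/10000 ≈ 0.973300

1 1 4887/5000
2 2 9733/10000
f(1y,2y) = ((4887/5000)/(9733/10000) − 1)/(1) = 41/9733 ≈ 0.4212%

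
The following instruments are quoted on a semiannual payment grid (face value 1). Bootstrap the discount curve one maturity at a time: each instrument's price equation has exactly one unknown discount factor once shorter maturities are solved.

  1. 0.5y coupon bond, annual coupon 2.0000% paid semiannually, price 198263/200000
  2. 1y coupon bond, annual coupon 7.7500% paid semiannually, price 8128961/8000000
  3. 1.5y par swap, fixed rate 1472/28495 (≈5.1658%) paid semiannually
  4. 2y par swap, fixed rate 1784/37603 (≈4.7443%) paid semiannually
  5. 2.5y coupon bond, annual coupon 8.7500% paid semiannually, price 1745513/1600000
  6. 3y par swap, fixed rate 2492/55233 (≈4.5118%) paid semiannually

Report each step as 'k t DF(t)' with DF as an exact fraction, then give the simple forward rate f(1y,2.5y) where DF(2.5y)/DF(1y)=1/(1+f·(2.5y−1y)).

1 1/2 1963/2000
2 1 1177/1250
3 3/2 579/625
4 2 2277/2500
5 5/2 2219/2500
6 3 4377/5000
f(1y,2.5y) = ((1177/1250)/(2219/2500) − 1)/(3/2) = 90/2219 ≈ 4.0559%

step 1 [0.5y] bond c/2=1/100: DF=(198263/200000 − 1/100·(0))/(1+1/100) = 1963/2000 ≈ 0.981500
step 2 [1y] bond c/2=31/800: DF=(8128961/8000000 − 31/800·(0.981500))/(1+31/800) = 1177/1250 ≈ 0.941600
step 3 [1.5y] swap r/2=736/28495: DF=(1 − 736/28495·(0.981500+0.941600))/(1+736/28495) = 579/625 ≈ 0.926400
step 4 [2y] swap r/2=892/37603: DF=(1 − 892/37603·(0.981500+0.941600+0.926400))/(1+892/37603) = 2277/2500 ≈ 0.910800
step 5 [2.5y] bond c/2=7/160: DF=(1745513/1600000 − 7/160·(0.981500+0.941600+0.926400+0.910800))/(1+7/160) = 2219/2500 ≈ 0.887600
step 6 [3y] swap r/2=1246/55233: DF=(1 − 1246/55233·(0.981500+0.941600+0.926400+0.910800+0.887600))/(1+1246/55233) = 4377/5000 ≈ 0.875400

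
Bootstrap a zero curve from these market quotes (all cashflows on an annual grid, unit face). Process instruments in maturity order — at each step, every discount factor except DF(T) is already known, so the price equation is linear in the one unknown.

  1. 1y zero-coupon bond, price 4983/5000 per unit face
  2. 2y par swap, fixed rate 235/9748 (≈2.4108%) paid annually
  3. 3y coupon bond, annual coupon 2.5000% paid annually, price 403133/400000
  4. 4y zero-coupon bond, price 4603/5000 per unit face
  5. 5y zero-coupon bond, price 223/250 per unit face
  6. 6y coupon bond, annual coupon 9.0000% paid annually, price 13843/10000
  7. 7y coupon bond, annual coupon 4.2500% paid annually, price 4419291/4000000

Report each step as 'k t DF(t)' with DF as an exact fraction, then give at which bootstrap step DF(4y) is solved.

step 1 [1y] zero: DF = P = 4983/5000 ≈ 0.996600
step 2 [2y] swap r/1=235/9748: DF=(1 − 235/9748·(0.996600))/(1+235/9748) = 953/1000 ≈ 0.953000
step 3 [3y] bond c/1=1/40: DF=(403133/400000 − 1/40·(0.996600+0.953000))/(1+1/40) = 9357/10000 ≈ 0.935700
step 4 [4y] zero: DF = P = 4603/5000 ≈ 0.920600
step 5 [5y] zero: DF = P = 223/250 ≈ 0.892000
step 6 [6y] bond c/1=9/100: DF=(13843/10000 − 9/100·(0.996600+0.953000+0.935700+0.920600+0.892000))/(1+9/100) = 8821/10000 ≈ 0.882100
step 7 [7y] bond c/1=17/400: DF=(4419291/4000000 − 17/400·(0.996600+0.953000+0.935700+0.920600+0.892000+0.882100))/(1+17/400) = 8323/10000 ≈ 0.832300

1 1 4983/5000
2 2 953/1000
3 3 9357/10000
4 4 4603/5000
5 5 223/250
6 6 8821/10000
7 7 8323/10000
DF(4y) is solved at step 4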